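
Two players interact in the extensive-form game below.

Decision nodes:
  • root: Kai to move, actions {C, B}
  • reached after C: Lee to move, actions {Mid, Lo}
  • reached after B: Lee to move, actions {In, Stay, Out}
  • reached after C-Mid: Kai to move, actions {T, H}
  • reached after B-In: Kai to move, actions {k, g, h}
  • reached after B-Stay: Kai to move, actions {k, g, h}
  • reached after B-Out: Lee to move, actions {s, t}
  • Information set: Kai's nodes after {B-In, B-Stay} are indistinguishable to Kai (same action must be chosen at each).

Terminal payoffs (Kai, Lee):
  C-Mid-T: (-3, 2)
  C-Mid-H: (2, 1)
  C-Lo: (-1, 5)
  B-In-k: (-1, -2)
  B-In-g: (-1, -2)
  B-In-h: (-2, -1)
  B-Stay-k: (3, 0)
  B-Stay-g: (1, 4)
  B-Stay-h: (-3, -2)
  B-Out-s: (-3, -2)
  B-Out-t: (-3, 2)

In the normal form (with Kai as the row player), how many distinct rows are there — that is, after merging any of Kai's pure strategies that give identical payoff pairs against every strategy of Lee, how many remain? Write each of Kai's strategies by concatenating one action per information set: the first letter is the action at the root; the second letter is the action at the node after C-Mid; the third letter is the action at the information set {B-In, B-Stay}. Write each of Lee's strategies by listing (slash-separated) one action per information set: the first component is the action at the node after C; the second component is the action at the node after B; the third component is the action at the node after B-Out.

5

Kai has 12 pure strategies: CTk, CTg, CTh, CHk, CHg, CHh, BTk, BTg, BTh, BHk, BHg, BHh. Columns: Mid/In/s, Mid/In/t, Mid/Stay/s, Mid/Stay/t, Mid/Out/s, Mid/Out/t, Lo/In/s, Lo/In/t, Lo/Stay/s, Lo/Stay/t, Lo/Out/s, Lo/Out/t.
{CTk, CTg, CTh} → row (-3,2) (-3,2) (-3,2) (-3,2) (-3,2) (-3,2) (-1,5) (-1,5) (-1,5) (-1,5) (-1,5) (-1,5)
{CHk, CHg, CHh} → row (2,1) (2,1) (2,1) (2,1) (2,1) (2,1) (-1,5) (-1,5) (-1,5) (-1,5) (-1,5) (-1,5)
{BTk, BHk} → row (-1,-2) (-1,-2) (3,0) (3,0) (-3,-2) (-3,2) (-1,-2) (-1,-2) (3,0) (3,0) (-3,-2) (-3,2)
{BTg, BHg} → row (-1,-2) (-1,-2) (1,4) (1,4) (-3,-2) (-3,2) (-1,-2) (-1,-2) (1,4) (1,4) (-3,-2) (-3,2)
{BTh, BHh} → row (-2,-1) (-2,-1) (-3,-2) (-3,-2) (-3,-2) (-3,2) (-2,-1) (-2,-1) (-3,-2) (-3,-2) (-3,-2) (-3,2)
That's 5 distinct rows out of 12 strategies.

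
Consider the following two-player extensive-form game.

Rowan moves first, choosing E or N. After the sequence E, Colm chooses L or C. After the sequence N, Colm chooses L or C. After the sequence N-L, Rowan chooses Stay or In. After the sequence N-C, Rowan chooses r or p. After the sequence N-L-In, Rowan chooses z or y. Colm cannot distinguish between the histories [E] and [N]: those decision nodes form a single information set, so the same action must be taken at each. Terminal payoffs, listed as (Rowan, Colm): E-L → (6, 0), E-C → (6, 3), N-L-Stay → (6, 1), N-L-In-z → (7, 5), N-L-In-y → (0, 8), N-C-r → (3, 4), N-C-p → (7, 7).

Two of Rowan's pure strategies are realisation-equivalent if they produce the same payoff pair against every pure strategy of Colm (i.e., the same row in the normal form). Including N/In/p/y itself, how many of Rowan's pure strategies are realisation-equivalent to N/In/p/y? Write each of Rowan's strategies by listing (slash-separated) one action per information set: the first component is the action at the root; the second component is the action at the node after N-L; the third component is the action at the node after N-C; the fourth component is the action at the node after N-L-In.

Row for N/In/p/y (columns L, C): (0,8) (7,7).
Every one of Rowan's information sets is on the play path for some reply by Colm when Rowan follows N/In/p/y.
Changing the action at any of them therefore changes at least one column, so only N/In/p/y itself gives this row.

1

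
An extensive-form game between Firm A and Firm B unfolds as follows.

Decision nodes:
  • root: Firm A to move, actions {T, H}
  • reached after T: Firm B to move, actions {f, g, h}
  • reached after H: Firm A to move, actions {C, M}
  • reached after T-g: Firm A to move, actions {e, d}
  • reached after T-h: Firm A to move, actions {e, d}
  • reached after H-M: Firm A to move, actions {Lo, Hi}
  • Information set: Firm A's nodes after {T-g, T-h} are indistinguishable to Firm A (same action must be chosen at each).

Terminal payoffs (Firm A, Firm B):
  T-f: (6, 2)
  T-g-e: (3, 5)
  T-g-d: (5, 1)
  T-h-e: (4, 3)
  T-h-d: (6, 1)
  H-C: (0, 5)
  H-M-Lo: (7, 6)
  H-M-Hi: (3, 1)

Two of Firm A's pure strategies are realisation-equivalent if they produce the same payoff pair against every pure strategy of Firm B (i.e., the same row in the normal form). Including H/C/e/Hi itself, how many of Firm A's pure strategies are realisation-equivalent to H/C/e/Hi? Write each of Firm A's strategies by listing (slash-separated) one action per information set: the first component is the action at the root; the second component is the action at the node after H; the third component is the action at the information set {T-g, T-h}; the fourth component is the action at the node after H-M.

Row for H/C/e/Hi (columns f, g, h): (0,5) (0,5) (0,5).
Under H/C/e/Hi, Firm A's choice at the information set {T-g, T-h} and at the node after H-M can never be reached regardless of what Firm B does, so varying those choices leaves every outcome unchanged.
Holding the reachable choices fixed and varying the unreachable ones freely already gives 2 × 2 = 4 equivalent strategies.
No other strategy reproduces this row, so those 4 are the full class: H/C/e/Lo, H/C/e/Hi, H/C/d/Lo, H/C/d/Hi.

4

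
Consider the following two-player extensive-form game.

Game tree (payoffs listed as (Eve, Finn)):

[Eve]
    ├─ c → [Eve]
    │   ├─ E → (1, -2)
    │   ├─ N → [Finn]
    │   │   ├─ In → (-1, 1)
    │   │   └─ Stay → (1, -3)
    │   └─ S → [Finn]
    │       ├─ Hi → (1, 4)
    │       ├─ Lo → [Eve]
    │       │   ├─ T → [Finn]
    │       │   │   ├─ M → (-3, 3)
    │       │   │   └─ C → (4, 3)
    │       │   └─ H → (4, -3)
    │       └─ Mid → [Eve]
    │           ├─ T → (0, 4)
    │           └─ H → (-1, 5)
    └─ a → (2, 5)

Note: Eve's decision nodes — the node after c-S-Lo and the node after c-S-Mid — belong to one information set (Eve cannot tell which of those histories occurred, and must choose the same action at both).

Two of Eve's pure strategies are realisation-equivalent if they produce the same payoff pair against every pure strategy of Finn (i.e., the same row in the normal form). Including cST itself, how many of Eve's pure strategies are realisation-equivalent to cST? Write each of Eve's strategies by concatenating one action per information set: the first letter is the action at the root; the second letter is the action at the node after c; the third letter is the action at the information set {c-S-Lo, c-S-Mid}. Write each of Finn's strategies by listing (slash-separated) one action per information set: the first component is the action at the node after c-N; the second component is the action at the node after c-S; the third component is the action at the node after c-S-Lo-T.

Row for cST (columns In/Hi/M, In/Hi/C, In/Lo/M, In/Lo/C, In/Mid/M, In/Mid/C, Stay/Hi/M, Stay/Hi/C, Stay/Lo/M, Stay/Lo/C, Stay/Mid/M, Stay/Mid/C): (1,4) (1,4) (-3,3) (4,3) (0,4) (0,4) (1,4) (1,4) (-3,3) (4,3) (0,4) (0,4).
Every one of Eve's information sets is on the play path for some reply by Finn when Eve follows cST.
Changing the action at any of them therefore changes at least one column, so only cST itself gives this row.

1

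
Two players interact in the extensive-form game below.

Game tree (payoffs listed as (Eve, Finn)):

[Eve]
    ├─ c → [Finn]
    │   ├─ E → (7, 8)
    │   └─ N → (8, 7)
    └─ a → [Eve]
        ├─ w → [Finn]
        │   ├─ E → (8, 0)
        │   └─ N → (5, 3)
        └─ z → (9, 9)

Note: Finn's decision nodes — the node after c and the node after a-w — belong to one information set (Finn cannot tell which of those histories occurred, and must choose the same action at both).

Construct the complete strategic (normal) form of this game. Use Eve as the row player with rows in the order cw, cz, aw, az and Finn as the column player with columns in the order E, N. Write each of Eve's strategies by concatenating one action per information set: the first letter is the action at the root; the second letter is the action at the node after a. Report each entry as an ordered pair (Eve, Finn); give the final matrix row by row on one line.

            E        N
  cw    (7,8)    (8,7)
  cz    (7,8)    (8,7)
  aw    (8,0)    (5,3)
  az    (9,9)    (9,9)

cw: (7,8) (8,7) | cz: (7,8) (8,7) | aw: (8,0) (5,3) | az: (9,9) (9,9)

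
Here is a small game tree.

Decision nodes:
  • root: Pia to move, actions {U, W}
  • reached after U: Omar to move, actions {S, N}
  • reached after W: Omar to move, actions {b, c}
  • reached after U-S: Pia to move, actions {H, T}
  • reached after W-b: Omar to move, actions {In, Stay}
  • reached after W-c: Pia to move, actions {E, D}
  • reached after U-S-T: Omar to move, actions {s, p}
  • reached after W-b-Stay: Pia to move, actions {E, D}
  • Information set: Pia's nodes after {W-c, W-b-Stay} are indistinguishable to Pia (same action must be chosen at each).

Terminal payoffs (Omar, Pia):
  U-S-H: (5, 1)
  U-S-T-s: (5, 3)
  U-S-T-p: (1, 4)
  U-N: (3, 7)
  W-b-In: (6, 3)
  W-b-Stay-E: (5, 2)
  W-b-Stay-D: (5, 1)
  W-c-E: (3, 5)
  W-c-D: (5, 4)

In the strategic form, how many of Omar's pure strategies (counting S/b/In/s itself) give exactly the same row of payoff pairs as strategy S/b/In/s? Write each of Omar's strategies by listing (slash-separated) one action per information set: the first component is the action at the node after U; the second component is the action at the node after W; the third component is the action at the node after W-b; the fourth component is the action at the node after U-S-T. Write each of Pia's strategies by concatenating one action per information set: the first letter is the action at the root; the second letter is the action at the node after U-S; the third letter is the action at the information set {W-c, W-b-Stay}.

Row for S/b/In/s (columns UHE, UHD, UTE, UTD, WHE, WHD, WTE, WTD): (5,1) (5,1) (5,3) (5,3) (6,3) (6,3) (6,3) (6,3).
Every one of Omar's information sets is on the play path for some reply by Pia when Omar follows S/b/In/s.
Changing the action at any of them therefore changes at least one column, so only S/b/In/s itself gives this row.

1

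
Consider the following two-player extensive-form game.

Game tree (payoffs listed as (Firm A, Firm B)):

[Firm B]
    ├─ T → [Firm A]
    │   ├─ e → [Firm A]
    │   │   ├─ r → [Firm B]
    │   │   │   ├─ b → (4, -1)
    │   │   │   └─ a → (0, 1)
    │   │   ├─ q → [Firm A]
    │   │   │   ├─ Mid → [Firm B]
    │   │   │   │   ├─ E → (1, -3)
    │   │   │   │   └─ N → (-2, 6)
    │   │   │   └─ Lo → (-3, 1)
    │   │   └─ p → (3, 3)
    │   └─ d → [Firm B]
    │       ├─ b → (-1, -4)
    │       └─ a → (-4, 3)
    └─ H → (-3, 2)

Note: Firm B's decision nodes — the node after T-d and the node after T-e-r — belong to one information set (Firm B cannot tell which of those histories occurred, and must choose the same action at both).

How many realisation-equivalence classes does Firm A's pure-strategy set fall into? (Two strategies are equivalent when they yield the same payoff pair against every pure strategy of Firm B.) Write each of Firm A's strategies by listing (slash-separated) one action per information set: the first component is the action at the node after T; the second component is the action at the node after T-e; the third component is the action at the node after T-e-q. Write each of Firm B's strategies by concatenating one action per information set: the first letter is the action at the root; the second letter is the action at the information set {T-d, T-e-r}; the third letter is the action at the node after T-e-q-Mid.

Firm A has 12 pure strategies: e/r/Mid, e/r/Lo, e/q/Mid, e/q/Lo, e/p/Mid, e/p/Lo, d/r/Mid, d/r/Lo, d/q/Mid, d/q/Lo, d/p/Mid, d/p/Lo. Columns: TbE, TbN, TaE, TaN, HbE, HbN, HaE, HaN.
{e/r/Mid, e/r/Lo} → row (4,-1) (4,-1) (0,1) (0,1) (-3,2) (-3,2) (-3,2) (-3,2)
{e/q/Mid} → row (1,-3) (-2,6) (1,-3) (-2,6) (-3,2) (-3,2) (-3,2) (-3,2)
{e/q/Lo} → row (-3,1) (-3,1) (-3,1) (-3,1) (-3,2) (-3,2) (-3,2) (-3,2)
{e/p/Mid, e/p/Lo} → row (3,3) (3,3) (3,3) (3,3) (-3,2) (-3,2) (-3,2) (-3,2)
{d/r/Mid, d/r/Lo, d/q/Mid, d/q/Lo, d/p/Mid, d/p/Lo} → row (-1,-4) (-1,-4) (-4,3) (-4,3) (-3,2) (-3,2) (-3,2) (-3,2)
That's 5 distinct rows out of 12 strategies.

5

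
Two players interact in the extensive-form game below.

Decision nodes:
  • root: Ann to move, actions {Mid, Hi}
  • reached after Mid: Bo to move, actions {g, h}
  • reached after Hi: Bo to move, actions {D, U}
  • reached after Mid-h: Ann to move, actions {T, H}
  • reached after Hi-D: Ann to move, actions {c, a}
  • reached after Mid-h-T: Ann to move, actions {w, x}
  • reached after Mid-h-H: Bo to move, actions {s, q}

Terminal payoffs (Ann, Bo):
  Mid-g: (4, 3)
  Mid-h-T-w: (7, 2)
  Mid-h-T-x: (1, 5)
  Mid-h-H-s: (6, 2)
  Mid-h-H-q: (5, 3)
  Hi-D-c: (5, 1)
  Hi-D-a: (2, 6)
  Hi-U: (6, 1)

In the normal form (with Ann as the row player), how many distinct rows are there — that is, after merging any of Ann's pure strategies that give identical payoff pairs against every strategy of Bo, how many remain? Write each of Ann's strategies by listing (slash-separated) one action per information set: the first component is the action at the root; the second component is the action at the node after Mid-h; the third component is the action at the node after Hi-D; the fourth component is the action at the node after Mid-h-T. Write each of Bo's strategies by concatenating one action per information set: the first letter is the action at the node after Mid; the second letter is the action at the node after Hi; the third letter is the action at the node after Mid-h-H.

Ann has 16 pure strategies: Mid/T/c/w, Mid/T/c/x, Mid/T/a/w, Mid/T/a/x, Mid/H/c/w, Mid/H/c/x, Mid/H/a/w, Mid/H/a/x, Hi/T/c/w, Hi/T/c/x, Hi/T/a/w, Hi/T/a/x, Hi/H/c/w, Hi/H/c/x, Hi/H/a/w, Hi/H/a/x. Columns: gDs, gDq, gUs, gUq, hDs, hDq, hUs, hUq.
{Mid/T/c/w, Mid/T/a/w} → row (4,3) (4,3) (4,3) (4,3) (7,2) (7,2) (7,2) (7,2)
{Mid/T/c/x, Mid/T/a/x} → row (4,3) (4,3) (4,3) (4,3) (1,5) (1,5) (1,5) (1,5)
{Mid/H/c/w, Mid/H/c/x, Mid/H/a/w, Mid/H/a/x} → row (4,3) (4,3) (4,3) (4,3) (6,2) (5,3) (6,2) (5,3)
{Hi/T/c/w, Hi/T/c/x, Hi/H/c/w, Hi/H/c/x} → row (5,1) (5,1) (6,1) (6,1) (5,1) (5,1) (6,1) (6,1)
{Hi/T/a/w, Hi/T/a/x, Hi/H/a/w, Hi/H/a/x} → row (2,6) (2,6) (6,1) (6,1) (2,6) (2,6) (6,1) (6,1)
That's 5 distinct rows out of 16 strategies.

5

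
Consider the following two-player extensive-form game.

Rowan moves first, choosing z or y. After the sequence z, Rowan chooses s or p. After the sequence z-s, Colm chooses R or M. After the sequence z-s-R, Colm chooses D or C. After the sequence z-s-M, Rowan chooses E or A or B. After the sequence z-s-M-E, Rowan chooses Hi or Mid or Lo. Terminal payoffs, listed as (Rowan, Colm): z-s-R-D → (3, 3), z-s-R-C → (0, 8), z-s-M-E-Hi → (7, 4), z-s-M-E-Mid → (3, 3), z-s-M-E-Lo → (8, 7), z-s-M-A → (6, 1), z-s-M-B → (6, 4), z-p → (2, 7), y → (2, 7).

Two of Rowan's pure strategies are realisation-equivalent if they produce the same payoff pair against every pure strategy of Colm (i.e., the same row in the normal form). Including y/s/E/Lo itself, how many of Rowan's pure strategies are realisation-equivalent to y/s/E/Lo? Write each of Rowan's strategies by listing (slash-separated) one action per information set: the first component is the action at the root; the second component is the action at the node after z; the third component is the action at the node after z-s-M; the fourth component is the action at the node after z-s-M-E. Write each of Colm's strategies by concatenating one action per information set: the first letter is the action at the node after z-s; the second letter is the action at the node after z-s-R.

27

Row for y/s/E/Lo (columns RD, RC, MD, MC): (2,7) (2,7) (2,7) (2,7).
Under y/s/E/Lo, Rowan's choice at the node after z and at the node after z-s-M and at the node after z-s-M-E can never be reached regardless of what Colm does, so varying those choices leaves every outcome unchanged.
Holding the reachable choices fixed and varying the unreachable ones freely already gives 2 × 3 × 3 = 18 equivalent strategies.
Checking the remaining rows, z/p/E/Hi, z/p/E/Mid, z/p/E/Lo, z/p/A/Hi, z/p/A/Mid, z/p/A/Lo, z/p/B/Hi, z/p/B/Mid, z/p/B/Lo also happen to give the same payoffs in every column, bringing the total to 27: z/p/E/Hi, z/p/E/Mid, z/p/E/Lo, z/p/A/Hi, z/p/A/Mid, z/p/A/Lo, z/p/B/Hi, z/p/B/Mid, z/p/B/Lo, y/s/E/Hi, y/s/E/Mid, y/s/E/Lo, y/s/A/Hi, y/s/A/Mid, y/s/A/Lo, y/s/B/Hi, y/s/B/Mid, y/s/B/Lo, y/p/E/Hi, y/p/E/Mid, y/p/E/Lo, y/p/A/Hi, y/p/A/Mid, y/p/A/Lo, y/p/B/Hi, y/p/B/Mid, y/p/B/Lo.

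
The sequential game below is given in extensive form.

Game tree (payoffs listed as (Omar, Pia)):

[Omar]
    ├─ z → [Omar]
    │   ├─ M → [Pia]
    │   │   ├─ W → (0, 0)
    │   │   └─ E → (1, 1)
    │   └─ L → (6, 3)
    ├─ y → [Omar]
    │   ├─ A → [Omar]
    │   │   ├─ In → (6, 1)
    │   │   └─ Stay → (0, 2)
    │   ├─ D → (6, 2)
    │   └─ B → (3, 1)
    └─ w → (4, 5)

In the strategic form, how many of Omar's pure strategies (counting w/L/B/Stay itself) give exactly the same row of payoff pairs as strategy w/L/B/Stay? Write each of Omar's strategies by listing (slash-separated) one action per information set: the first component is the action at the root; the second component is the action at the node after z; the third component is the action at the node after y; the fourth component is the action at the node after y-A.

12

Row for w/L/B/Stay (columns W, E): (4,5) (4,5).
Under w/L/B/Stay, Omar's choice at the node after z and at the node after y and at the node after y-A can never be reached regardless of what Pia does, so varying those choices leaves every outcome unchanged.
Holding the reachable choices fixed and varying the unreachable ones freely already gives 2 × 3 × 2 = 12 equivalent strategies.
No other strategy reproduces this row, so those 12 are the full class: w/M/A/In, w/M/A/Stay, w/M/D/In, w/M/D/Stay, w/M/B/In, w/M/B/Stay, w/L/A/In, w/L/A/Stay, w/L/D/In, w/L/D/Stay, w/L/B/In, w/L/B/Stay.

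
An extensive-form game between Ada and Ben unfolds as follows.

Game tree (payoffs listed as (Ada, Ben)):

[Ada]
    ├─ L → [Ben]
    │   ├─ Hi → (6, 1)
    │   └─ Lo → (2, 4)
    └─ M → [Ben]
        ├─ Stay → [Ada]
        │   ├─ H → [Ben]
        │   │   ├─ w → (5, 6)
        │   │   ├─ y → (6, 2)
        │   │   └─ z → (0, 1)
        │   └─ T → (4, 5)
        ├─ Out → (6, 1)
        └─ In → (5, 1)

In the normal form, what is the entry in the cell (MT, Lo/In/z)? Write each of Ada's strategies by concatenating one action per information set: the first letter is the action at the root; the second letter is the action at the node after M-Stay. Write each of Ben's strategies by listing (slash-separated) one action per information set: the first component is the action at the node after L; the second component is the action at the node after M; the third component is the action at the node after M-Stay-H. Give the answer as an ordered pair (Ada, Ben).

(5, 1)

Trace the play path from the root:
  Ada plays M
  Ben plays In at [M]
→ terminal payoff (5, 1).
(Ada's choice at the node after M-Stay is never reached on this path, so it doesn't affect the outcome.)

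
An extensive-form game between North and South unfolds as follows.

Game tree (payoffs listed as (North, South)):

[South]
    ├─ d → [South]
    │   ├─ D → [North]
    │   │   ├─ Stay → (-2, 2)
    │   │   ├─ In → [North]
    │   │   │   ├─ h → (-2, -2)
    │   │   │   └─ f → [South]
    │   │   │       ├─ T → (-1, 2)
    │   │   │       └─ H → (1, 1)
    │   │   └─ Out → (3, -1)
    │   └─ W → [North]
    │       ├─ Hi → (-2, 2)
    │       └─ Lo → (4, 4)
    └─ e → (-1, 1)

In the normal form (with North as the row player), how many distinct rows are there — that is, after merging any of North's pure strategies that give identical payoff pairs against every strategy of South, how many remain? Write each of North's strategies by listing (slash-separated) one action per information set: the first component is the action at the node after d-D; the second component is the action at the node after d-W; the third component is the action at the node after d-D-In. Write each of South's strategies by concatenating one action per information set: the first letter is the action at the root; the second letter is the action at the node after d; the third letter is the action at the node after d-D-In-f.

8

North has 12 pure strategies: Stay/Hi/h, Stay/Hi/f, Stay/Lo/h, Stay/Lo/f, In/Hi/h, In/Hi/f, In/Lo/h, In/Lo/f, Out/Hi/h, Out/Hi/f, Out/Lo/h, Out/Lo/f. Columns: dDT, dDH, dWT, dWH, eDT, eDH, eWT, eWH.
{Stay/Hi/h, Stay/Hi/f} → row (-2,2) (-2,2) (-2,2) (-2,2) (-1,1) (-1,1) (-1,1) (-1,1)
{Stay/Lo/h, Stay/Lo/f} → row (-2,2) (-2,2) (4,4) (4,4) (-1,1) (-1,1) (-1,1) (-1,1)
{In/Hi/h} → row (-2,-2) (-2,-2) (-2,2) (-2,2) (-1,1) (-1,1) (-1,1) (-1,1)
{In/Hi/f} → row (-1,2) (1,1) (-2,2) (-2,2) (-1,1) (-1,1) (-1,1) (-1,1)
{In/Lo/h} → row (-2,-2) (-2,-2) (4,4) (4,4) (-1,1) (-1,1) (-1,1) (-1,1)
{In/Lo/f} → row (-1,2) (1,1) (4,4) (4,4) (-1,1) (-1,1) (-1,1) (-1,1)
{Out/Hi/h, Out/Hi/f} → row (3,-1) (3,-1) (-2,2) (-2,2) (-1,1) (-1,1) (-1,1) (-1,1)
{Out/Lo/h, Out/Lo/f} → row (3,-1) (3,-1) (4,4) (4,4) (-1,1) (-1,1) (-1,1) (-1,1)
That's 8 distinct rows out of 12 strategies.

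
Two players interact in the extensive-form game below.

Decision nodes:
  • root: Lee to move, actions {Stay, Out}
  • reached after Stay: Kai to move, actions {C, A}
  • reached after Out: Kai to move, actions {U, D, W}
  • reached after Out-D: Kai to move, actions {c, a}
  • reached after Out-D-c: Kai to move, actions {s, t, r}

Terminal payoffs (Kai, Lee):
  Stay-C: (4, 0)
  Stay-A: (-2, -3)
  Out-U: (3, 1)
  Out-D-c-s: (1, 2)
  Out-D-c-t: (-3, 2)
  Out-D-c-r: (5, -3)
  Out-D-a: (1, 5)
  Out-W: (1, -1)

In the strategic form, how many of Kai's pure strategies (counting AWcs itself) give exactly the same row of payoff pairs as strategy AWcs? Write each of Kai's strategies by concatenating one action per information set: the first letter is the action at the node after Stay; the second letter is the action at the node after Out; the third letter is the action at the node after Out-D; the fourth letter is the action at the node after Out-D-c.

6

Row for AWcs (columns Stay, Out): (-2,-3) (1,-1).
Under AWcs, Kai's choice at the node after Out-D and at the node after Out-D-c can never be reached regardless of what Lee does, so varying those choices leaves every outcome unchanged.
Holding the reachable choices fixed and varying the unreachable ones freely already gives 2 × 3 = 6 equivalent strategies.
No other strategy reproduces this row, so those 6 are the full class: AWcs, AWct, AWcr, AWas, AWat, AWar.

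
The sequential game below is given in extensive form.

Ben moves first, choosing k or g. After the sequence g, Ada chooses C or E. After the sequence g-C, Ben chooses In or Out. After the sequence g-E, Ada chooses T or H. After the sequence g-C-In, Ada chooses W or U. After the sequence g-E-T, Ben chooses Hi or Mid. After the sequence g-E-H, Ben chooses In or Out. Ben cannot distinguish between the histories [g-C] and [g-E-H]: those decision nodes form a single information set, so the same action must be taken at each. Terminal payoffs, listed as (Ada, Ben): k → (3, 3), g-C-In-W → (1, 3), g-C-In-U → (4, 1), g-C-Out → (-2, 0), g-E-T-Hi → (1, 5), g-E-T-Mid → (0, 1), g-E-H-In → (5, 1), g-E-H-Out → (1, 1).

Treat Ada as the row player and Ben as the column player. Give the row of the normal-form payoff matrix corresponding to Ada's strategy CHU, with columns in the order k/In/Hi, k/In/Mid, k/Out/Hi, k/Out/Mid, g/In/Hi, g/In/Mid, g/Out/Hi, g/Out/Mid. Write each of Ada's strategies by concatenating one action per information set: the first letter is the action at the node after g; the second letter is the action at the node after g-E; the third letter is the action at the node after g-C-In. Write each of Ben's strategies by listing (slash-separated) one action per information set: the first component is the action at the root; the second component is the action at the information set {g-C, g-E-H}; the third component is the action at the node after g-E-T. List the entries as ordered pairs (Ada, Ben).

(3,3) (3,3) (3,3) (3,3) (4,1) (4,1) (-2,0) (-2,0)

vs k/In/Hi: Ben plays k → (3, 3)
vs k/In/Mid: Ben plays k → (3, 3)
vs k/Out/Hi: Ben plays k → (3, 3)
vs k/Out/Mid: Ben plays k → (3, 3)
vs g/In/Hi: Ben plays g → Ada plays C at [g] → Ben plays In at [g-C] → Ada plays U at [g-C-In] → (4, 1)
vs g/In/Mid: Ben plays g → Ada plays C at [g] → Ben plays In at [g-C] → Ada plays U at [g-C-In] → (4, 1)
vs g/Out/Hi: Ben plays g → Ada plays C at [g] → Ben plays Out at [g-C] → (-2, 0)
vs g/Out/Mid: Ben plays g → Ada plays C at [g] → Ben plays Out at [g-C] → (-2, 0)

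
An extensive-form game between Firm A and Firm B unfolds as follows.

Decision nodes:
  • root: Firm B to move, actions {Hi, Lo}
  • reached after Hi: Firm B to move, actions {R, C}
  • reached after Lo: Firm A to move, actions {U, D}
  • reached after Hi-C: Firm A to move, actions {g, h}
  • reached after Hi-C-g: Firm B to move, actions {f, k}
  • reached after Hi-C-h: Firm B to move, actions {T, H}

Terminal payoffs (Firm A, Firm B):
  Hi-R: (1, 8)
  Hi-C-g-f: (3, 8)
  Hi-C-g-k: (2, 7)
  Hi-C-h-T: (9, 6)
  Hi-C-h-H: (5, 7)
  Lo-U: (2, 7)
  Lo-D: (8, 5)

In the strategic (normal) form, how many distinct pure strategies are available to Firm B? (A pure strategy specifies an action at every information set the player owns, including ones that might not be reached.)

Firm B owns the root with actions {Hi, Lo} — two choices.
Firm B owns the node after Hi with actions {R, C} — two choices.
Firm B owns the node after Hi-C-g with actions {f, k} — two choices.
Firm B owns the node after Hi-C-h with actions {T, H} — two choices.
A pure strategy fixes one action at each information set independently, so the count is the product 2 × 2 × 2 × 2 = 16.
(For reference, Firm A has 4 pure strategies, giving a 16×4 normal-form matrix.)

16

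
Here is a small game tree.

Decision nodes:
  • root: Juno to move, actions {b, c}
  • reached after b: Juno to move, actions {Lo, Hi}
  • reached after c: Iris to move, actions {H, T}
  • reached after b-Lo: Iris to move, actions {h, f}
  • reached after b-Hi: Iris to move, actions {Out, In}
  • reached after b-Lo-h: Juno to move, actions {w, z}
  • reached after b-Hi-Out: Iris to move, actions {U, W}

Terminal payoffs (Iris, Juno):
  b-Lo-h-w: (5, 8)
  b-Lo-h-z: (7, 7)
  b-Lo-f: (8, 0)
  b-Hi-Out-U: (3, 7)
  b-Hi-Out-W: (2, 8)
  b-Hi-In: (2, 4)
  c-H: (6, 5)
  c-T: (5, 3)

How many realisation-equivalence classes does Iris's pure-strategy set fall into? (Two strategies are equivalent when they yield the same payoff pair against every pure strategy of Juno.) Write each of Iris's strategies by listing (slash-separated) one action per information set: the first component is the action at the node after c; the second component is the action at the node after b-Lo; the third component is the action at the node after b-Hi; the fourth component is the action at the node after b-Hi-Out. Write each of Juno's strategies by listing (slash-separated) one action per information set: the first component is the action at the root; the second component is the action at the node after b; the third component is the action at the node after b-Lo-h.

12

Iris has 16 pure strategies: H/h/Out/U, H/h/Out/W, H/h/In/U, H/h/In/W, H/f/Out/U, H/f/Out/W, H/f/In/U, H/f/In/W, T/h/Out/U, T/h/Out/W, T/h/In/U, T/h/In/W, T/f/Out/U, T/f/Out/W, T/f/In/U, T/f/In/W. Columns: b/Lo/w, b/Lo/z, b/Hi/w, b/Hi/z, c/Lo/w, c/Lo/z, c/Hi/w, c/Hi/z.
{H/h/Out/U} → row (5,8) (7,7) (3,7) (3,7) (6,5) (6,5) (6,5) (6,5)
{H/h/Out/W} → row (5,8) (7,7) (2,8) (2,8) (6,5) (6,5) (6,5) (6,5)
{H/h/In/U, H/h/In/W} → row (5,8) (7,7) (2,4) (2,4) (6,5) (6,5) (6,5) (6,5)
{H/f/Out/U} → row (8,0) (8,0) (3,7) (3,7) (6,5) (6,5) (6,5) (6,5)
{H/f/Out/W} → row (8,0) (8,0) (2,8) (2,8) (6,5) (6,5) (6,5) (6,5)
{H/f/In/U, H/f/In/W} → row (8,0) (8,0) (2,4) (2,4) (6,5) (6,5) (6,5) (6,5)
{T/h/Out/U} → row (5,8) (7,7) (3,7) (3,7) (5,3) (5,3) (5,3) (5,3)
{T/h/Out/W} → row (5,8) (7,7) (2,8) (2,8) (5,3) (5,3) (5,3) (5,3)
{T/h/In/U, T/h/In/W} → row (5,8) (7,7) (2,4) (2,4) (5,3) (5,3) (5,3) (5,3)
{T/f/Out/U} → row (8,0) (8,0) (3,7) (3,7) (5,3) (5,3) (5,3) (5,3)
{T/f/Out/W} → row (8,0) (8,0) (2,8) (2,8) (5,3) (5,3) (5,3) (5,3)
{T/f/In/U, T/f/In/W} → row (8,0) (8,0) (2,4) (2,4) (5,3) (5,3) (5,3) (5,3)
That's 12 distinct rows out of 16 strategies.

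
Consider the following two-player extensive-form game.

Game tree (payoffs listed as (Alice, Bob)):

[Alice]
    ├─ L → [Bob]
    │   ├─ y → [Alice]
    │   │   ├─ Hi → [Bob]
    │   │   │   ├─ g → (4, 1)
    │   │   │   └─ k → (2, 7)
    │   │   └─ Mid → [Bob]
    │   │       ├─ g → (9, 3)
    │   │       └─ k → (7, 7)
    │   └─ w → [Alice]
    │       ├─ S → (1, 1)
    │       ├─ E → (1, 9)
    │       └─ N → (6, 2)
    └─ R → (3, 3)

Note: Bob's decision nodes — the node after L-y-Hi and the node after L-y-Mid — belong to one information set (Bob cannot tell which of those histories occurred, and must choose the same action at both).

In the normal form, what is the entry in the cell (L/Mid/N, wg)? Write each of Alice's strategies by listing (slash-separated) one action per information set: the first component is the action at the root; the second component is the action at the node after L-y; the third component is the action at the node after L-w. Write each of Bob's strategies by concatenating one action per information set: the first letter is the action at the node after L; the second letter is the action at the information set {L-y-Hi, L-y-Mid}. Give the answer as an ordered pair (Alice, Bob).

Trace the play path from the root:
  Alice plays L
  Bob plays w at [L]
  Alice plays N at [L-w]
→ terminal payoff (6, 2).
(Alice's choice at the node after L-y is never reached on this path, so it doesn't affect the outcome.)

(6, 2)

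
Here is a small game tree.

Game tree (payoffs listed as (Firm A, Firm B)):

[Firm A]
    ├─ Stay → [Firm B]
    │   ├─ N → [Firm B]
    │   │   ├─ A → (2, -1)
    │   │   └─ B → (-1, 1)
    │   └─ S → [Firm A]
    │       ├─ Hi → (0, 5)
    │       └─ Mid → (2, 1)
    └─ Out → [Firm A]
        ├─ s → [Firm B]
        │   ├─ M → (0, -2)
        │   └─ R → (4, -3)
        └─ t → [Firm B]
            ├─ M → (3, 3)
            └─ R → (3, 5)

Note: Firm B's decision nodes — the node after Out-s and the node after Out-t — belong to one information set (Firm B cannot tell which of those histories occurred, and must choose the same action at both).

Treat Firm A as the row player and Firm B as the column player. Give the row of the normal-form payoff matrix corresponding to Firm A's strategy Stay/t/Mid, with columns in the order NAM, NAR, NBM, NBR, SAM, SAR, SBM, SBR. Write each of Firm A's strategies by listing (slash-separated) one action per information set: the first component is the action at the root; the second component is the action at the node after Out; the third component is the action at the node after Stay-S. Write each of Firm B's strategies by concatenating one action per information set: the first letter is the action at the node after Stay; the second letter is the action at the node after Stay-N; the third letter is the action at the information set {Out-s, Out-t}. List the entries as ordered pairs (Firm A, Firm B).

vs NAM: Firm A plays Stay → Firm B plays N at [Stay] → Firm B plays A at [Stay-N] → (2, -1)
vs NAR: Firm A plays Stay → Firm B plays N at [Stay] → Firm B plays A at [Stay-N] → (2, -1)
vs NBM: Firm A plays Stay → Firm B plays N at [Stay] → Firm B plays B at [Stay-N] → (-1, 1)
vs NBR: Firm A plays Stay → Firm B plays N at [Stay] → Firm B plays B at [Stay-N] → (-1, 1)
vs SAM: Firm A plays Stay → Firm B plays S at [Stay] → Firm A plays Mid at [Stay-S] → (2, 1)
vs SAR: Firm A plays Stay → Firm B plays S at [Stay] → Firm A plays Mid at [Stay-S] → (2, 1)
vs SBM: Firm A plays Stay → Firm B plays S at [Stay] → Firm A plays Mid at [Stay-S] → (2, 1)
vs SBR: Firm A plays Stay → Firm B plays S at [Stay] → Firm A plays Mid at [Stay-S] → (2, 1)

(2,-1) (2,-1) (-1,1) (-1,1) (2,1) (2,1) (2,1) (2,1)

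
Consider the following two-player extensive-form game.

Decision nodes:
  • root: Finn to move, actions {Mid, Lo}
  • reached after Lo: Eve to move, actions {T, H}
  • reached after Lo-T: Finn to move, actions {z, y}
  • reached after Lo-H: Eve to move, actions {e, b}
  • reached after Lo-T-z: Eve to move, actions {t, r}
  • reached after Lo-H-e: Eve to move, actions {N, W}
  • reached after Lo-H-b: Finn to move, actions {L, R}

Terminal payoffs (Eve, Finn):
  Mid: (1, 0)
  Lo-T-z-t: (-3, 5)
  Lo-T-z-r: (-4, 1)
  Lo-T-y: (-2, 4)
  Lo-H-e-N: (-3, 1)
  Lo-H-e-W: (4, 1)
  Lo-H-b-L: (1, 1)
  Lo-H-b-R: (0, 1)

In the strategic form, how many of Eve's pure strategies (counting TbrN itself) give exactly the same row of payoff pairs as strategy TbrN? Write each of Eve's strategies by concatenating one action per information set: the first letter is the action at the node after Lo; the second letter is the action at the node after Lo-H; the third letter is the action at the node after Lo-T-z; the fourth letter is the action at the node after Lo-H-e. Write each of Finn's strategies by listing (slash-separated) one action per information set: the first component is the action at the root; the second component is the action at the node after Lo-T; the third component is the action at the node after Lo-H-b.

4

Row for TbrN (columns Mid/z/L, Mid/z/R, Mid/y/L, Mid/y/R, Lo/z/L, Lo/z/R, Lo/y/L, Lo/y/R): (1,0) (1,0) (1,0) (1,0) (-4,1) (-4,1) (-2,4) (-2,4).
Under TbrN, Eve's choice at the node after Lo-H and at the node after Lo-H-e can never be reached regardless of what Finn does, so varying those choices leaves every outcome unchanged.
Holding the reachable choices fixed and varying the unreachable ones freely already gives 2 × 2 = 4 equivalent strategies.
No other strategy reproduces this row, so those 4 are the full class: TerN, TerW, TbrN, TbrW.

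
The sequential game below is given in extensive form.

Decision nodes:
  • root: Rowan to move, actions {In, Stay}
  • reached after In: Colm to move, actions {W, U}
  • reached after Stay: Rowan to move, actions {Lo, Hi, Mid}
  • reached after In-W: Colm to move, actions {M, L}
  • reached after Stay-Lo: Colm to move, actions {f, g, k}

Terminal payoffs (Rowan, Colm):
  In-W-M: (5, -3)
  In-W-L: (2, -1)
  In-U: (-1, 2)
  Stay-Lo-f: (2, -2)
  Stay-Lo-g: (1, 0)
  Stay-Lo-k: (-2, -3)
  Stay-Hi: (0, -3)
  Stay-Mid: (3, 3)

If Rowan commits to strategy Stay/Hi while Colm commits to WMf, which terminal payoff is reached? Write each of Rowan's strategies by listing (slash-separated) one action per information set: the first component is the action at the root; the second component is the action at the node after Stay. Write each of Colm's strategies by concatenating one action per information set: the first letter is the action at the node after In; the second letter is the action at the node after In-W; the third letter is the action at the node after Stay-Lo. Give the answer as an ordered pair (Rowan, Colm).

Trace the play path from the root:
  Rowan plays Stay
  Rowan plays Hi at [Stay]
→ terminal payoff (0, -3).
(Colm's choice at the node after In is never reached on this path, so it doesn't affect the outcome.)

(0, -3)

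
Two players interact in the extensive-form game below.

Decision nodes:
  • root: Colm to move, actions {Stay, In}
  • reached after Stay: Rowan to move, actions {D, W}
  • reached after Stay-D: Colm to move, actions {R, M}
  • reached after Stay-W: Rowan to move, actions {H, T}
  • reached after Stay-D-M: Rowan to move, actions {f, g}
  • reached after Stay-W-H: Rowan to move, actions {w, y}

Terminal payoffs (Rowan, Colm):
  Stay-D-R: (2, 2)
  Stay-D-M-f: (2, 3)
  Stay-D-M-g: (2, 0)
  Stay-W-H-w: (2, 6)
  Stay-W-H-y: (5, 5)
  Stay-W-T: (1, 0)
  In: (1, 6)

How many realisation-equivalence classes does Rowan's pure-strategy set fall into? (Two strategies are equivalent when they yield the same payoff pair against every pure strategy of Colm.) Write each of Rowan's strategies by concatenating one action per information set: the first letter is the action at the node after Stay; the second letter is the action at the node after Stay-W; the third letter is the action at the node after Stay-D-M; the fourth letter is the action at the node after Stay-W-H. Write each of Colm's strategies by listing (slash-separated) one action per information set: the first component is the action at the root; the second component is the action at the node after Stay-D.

Rowan has 16 pure strategies: DHfw, DHfy, DHgw, DHgy, DTfw, DTfy, DTgw, DTgy, WHfw, WHfy, WHgw, WHgy, WTfw, WTfy, WTgw, WTgy. Columns: Stay/R, Stay/M, In/R, In/M.
{DHfw, DHfy, DTfw, DTfy} → row (2,2) (2,3) (1,6) (1,6)
{DHgw, DHgy, DTgw, DTgy} → row (2,2) (2,0) (1,6) (1,6)
{WHfw, WHgw} → row (2,6) (2,6) (1,6) (1,6)
{WHfy, WHgy} → row (5,5) (5,5) (1,6) (1,6)
{WTfw, WTfy, WTgw, WTgy} → row (1,0) (1,0) (1,6) (1,6)
That's 5 distinct rows out of 16 strategies.

5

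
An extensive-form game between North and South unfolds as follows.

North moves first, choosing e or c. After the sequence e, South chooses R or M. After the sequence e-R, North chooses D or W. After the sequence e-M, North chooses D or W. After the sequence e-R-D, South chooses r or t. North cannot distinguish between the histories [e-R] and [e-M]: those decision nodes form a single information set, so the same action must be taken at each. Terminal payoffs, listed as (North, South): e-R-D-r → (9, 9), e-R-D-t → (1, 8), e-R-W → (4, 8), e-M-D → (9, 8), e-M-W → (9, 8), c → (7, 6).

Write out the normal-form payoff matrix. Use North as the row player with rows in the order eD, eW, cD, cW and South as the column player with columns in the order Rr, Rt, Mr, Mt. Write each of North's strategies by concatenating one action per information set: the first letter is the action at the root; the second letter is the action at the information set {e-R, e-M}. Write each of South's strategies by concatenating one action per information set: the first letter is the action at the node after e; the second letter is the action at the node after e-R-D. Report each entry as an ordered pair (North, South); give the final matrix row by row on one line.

eD: (9,9) (1,8) (9,8) (9,8) | eW: (4,8) (4,8) (9,8) (9,8) | cD: (7,6) (7,6) (7,6) (7,6) | cW: (7,6) (7,6) (7,6) (7,6)

           Rr       Rt       Mr       Mt
  eD    (9,9)    (1,8)    (9,8)    (9,8)
  eW    (4,8)    (4,8)    (9,8)    (9,8)
  cD    (7,6)    (7,6)    (7,6)    (7,6)
  cW    (7,6)    (7,6)    (7,6)    (7,6)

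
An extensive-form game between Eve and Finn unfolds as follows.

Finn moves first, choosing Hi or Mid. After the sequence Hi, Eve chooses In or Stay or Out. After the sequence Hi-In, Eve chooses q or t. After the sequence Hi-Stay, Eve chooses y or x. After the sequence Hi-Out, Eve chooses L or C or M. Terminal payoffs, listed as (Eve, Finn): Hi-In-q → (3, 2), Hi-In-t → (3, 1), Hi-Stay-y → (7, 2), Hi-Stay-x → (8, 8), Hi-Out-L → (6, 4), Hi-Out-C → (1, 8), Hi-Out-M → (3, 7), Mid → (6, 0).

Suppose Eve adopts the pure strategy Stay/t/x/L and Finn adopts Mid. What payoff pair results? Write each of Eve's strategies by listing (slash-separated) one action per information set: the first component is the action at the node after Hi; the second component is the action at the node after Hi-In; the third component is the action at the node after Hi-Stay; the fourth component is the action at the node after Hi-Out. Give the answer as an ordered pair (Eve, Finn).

(6, 0)

Trace the play path from the root:
  Finn plays Mid
→ terminal payoff (6, 0).
(Eve's choice at the node after Hi is never reached on this path, so it doesn't affect the outcome.)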